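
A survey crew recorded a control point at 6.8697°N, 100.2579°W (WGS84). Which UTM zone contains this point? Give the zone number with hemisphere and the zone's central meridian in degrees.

Zone 14N, central meridian -99°

UTM zone = ⌊(λ + 180)/6⌋ + 1; -100.2579° ∈ [-102°, -96°) → zone 14.
Hemisphere: N (φ ≥ 0).
Central meridian λ₀ = 6×14 − 183 = -99°.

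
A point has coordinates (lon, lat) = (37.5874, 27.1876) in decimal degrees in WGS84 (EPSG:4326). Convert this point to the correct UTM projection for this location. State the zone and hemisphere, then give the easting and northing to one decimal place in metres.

Longitude 37.5874° lies in the 6° band [36°, 42°), giving zone 37; latitude is north of the equator, so 37N.
Zone 37 central meridian λ₀ = 6×37 − 183 = 39°; Δλ = -1.4126°.
Transverse Mercator on WGS84 with k₀ = 0.9996 gives E = 360073.630 m, N = 3008002.170 m.

Zone 37N: E 360073.6 m, N 3008002.2 m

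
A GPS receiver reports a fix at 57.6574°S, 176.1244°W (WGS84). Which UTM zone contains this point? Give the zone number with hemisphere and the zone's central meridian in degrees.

Zone 1S, central meridian -177°

UTM zone = ⌊(λ + 180)/6⌋ + 1; -176.1244° ∈ [-180°, -174°) → zone 1.
Hemisphere: S (φ < 0).
Central meridian λ₀ = 6×1 − 183 = -177°.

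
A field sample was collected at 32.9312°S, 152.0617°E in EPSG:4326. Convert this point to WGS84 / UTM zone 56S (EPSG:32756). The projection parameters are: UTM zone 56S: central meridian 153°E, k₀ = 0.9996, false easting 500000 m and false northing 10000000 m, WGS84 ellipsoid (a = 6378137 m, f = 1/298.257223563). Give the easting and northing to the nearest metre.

Zone 56 central meridian λ₀ = 6×56 − 183 = 153°; Δλ = -0.9383°.
Transverse Mercator on WGS84 with k₀ = 0.9996 gives E = 412278.342 m, N = 6355949.686 m.

E 412278 m, N 6355950 m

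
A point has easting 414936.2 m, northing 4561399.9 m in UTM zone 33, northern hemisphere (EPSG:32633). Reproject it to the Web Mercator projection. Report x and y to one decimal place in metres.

x 1556858.8 m, y 5041812.5 m

Unproject from UTM 33N (λ₀ = 15°) → φ = 41.19949990°, λ = 13.98550024°.
Web Mercator (R = 6378137 m): x = 1556858.765 m, y = 5041812.537 m.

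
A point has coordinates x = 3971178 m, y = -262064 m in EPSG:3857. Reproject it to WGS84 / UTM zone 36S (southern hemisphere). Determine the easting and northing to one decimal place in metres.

E 797374.8 m, N 9739581.1 m

Web Mercator inverse (R = 6378137 m) → φ = -2.35349886°, λ = 35.67369893°.
UTM 36S forward: E = 797374.778 m, N = 9739581.110 m.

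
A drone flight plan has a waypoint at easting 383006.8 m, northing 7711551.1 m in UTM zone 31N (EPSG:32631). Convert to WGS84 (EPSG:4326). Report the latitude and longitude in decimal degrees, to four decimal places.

Zone 31N: λ₀ = 3°, k₀ = 0.9996, false easting 500000 m.
Meridian distance M = (N − FN)/k₀ = 7714637.0 m.
Inverse transverse Mercator on WGS84 gives φ = 69.48720009°, λ = 0.00740094°.

lat 69.4872°, lon 0.0074°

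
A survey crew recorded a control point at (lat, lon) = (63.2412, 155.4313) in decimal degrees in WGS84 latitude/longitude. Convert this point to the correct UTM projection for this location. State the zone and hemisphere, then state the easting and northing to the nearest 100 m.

Longitude 155.4313° lies in the 6° band [150°, 156°), giving zone 56; latitude is north of the equator, so 56N.
Zone 56 central meridian λ₀ = 6×56 − 183 = 153°; Δλ = +2.4313°.
Transverse Mercator on WGS84 with k₀ = 0.9996 gives E = 622112.587 m, N = 7014777.380 m.

Zone 56N: E 622100 m, N 7014800 m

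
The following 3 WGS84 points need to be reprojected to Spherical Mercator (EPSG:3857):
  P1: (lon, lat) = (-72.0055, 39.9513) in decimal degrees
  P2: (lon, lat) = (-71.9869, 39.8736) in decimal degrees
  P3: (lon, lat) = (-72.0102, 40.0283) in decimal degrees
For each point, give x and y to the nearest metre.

P1: x -8015616 m, y 4858868 m; P2: x -8013545 m, y 4847591 m; P3: x -8016139 m, y 4870056 m

Web Mercator: x = R·λ, y = R·ln tan(π/4+φ/2), R = 6378137 m.
P1 (39.9513°, -72.0055°) → (-8015615.594, 4858867.850) m.
P2 (39.8736°, -71.9869°) → (-8013545.052, 4847591.141) m.
P3 (40.0283°, -72.0102°) → (-8016138.796, 4870055.611) m.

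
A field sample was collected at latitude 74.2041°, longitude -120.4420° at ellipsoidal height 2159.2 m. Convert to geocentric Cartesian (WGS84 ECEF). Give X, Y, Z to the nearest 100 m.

X -882700 m, Y -1502000 m, Z 6117300 m

WGS84: a = 6378137 m, e² = 0.006694380; N(φ) = a/√(1−e²sin²φ) = 6397996.277 m.
X = (N+h)·cosφ·cosλ = -882710.885 m; Y = (N+h)·cosφ·sinλ = -1502020.541 m; Z = (N(1−e²)+h)·sinφ = 6117256.220 m.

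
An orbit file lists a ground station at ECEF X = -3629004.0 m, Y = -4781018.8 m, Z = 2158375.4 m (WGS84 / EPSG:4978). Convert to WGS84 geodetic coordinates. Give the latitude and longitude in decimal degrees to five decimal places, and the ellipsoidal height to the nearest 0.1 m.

λ = atan2(Y, X) = -127.20010046°; p = √(X²+Y²) = 6002317.1 m.
Bowring's method on WGS84 (a = 6378137 m, b = 6356752.314 m) gives φ = 19.90089984°, h = 2911.289 m.

lat 19.90090°, lon -127.20010°, h 2911.3 m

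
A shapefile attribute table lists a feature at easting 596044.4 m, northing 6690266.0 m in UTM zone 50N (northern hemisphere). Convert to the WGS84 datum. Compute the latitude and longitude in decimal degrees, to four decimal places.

lat 60.3375°, lon 118.7398°

Zone 50N: λ₀ = 117°, k₀ = 0.9996, false easting 500000 m.
Meridian distance M = (N − FN)/k₀ = 6692943.2 m.
Inverse transverse Mercator on WGS84 gives φ = 60.33749979°, λ = 118.73980060°.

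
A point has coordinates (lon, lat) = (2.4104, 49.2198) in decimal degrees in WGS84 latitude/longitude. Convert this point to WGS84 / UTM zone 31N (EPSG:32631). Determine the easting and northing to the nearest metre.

Zone 31 central meridian λ₀ = 6×31 − 183 = 3°; Δλ = -0.5896°.
Transverse Mercator on WGS84 with k₀ = 0.9996 gives E = 457065.360 m, N = 5452057.651 m.

E 457065 m, N 5452058 m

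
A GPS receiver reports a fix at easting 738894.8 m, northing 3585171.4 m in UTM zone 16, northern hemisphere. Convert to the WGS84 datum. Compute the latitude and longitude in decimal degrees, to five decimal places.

Zone 16N: λ₀ = -87°, k₀ = 0.9996, false easting 500000 m.
Meridian distance M = (N − FN)/k₀ = 3586606.0 m.
Inverse transverse Mercator on WGS84 gives φ = 32.37800020°, λ = -84.46070040°.

lat 32.37800°, lon -84.46070°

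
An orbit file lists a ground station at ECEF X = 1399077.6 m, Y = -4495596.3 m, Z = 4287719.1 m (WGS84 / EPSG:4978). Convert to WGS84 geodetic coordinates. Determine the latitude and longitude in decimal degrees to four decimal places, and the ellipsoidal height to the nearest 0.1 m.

lat 42.5151°, lon -72.7133°, h -343.6 m

λ = atan2(Y, X) = -72.71330013°; p = √(X²+Y²) = 4708269.8 m.
Bowring's method on WGS84 (a = 6378137 m, b = 6356752.314 m) gives φ = 42.51510060°, h = -343.609 m.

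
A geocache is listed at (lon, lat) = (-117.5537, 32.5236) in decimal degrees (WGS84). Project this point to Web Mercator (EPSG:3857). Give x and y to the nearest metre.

Web Mercator is spherical with R = a = 6378137 m.
x = R·λ = 6378137 × -2.051699113 = -13086018.025 m.
y = R·ln tan(π/4 + φ/2) = 6378137 × 0.600839903 = 3832239.217 m.

x -13086018 m, y 3832239 m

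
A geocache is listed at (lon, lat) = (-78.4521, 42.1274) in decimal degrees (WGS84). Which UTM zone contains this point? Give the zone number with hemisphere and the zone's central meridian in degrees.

UTM zone = ⌊(λ + 180)/6⌋ + 1; -78.4521° ∈ [-84°, -78°) → zone 17.
Hemisphere: N (φ ≥ 0).
Central meridian λ₀ = 6×17 − 183 = -81°.

Zone 17N, central meridian -81°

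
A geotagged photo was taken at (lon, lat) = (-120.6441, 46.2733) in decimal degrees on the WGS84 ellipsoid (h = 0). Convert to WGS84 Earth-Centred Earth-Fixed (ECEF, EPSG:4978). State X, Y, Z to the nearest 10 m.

X -2251060 m, Y -3799660 m, Z 4586300 m

WGS84: a = 6378137 m, e² = 0.006694380; N(φ) = a/√(1−e²sin²φ) = 6389315.020 m.
X = (N+h)·cosφ·cosλ = -2251064.636 m; Y = (N+h)·cosφ·sinλ = -3799664.635 m; Z = (N(1−e²)+h)·sinφ = 4586297.942 m.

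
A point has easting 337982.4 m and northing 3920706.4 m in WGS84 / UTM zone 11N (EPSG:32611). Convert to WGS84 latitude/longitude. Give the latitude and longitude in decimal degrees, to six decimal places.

Zone 11N: λ₀ = -117°, k₀ = 0.9996, false easting 500000 m.
Meridian distance M = (N − FN)/k₀ = 3922275.3 m.
Inverse transverse Mercator on WGS84 gives φ = 35.41659963°, λ = -118.78449968°.

lat 35.416600°, lon -118.784500°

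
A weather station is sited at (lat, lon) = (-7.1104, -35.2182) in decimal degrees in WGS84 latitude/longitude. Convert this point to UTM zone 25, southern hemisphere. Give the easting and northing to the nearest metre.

E 254996 m, N 9213459 m

Zone 25 central meridian λ₀ = 6×25 − 183 = -33°; Δλ = -2.2182°.
Transverse Mercator on WGS84 with k₀ = 0.9996 gives E = 254995.830 m, N = 9213459.494 m.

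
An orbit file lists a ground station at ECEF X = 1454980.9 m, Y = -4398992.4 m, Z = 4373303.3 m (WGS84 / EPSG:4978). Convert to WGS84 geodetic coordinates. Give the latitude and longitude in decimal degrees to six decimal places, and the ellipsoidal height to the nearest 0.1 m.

lat 43.538100°, lon -71.698201°, h 3298.3 m

λ = atan2(Y, X) = -71.69820066°; p = √(X²+Y²) = 4633368.5 m.
Bowring's method on WGS84 (a = 6378137 m, b = 6356752.314 m) gives φ = 43.53809992°, h = 3298.296 m.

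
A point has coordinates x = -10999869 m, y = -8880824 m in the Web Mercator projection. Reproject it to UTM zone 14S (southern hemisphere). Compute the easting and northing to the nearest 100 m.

Web Mercator inverse (R = 6378137 m) → φ = -62.09129976°, λ = -98.81350446°.
UTM 14S forward: E = 509738.877 m, N = 3115634.894 m.

E 509700 m, N 3115600 m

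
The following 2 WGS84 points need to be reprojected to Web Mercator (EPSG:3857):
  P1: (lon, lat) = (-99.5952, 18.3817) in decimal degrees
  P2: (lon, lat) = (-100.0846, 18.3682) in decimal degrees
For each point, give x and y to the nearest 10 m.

Web Mercator: x = R·λ, y = R·ln tan(π/4+φ/2), R = 6378137 m.
P1 (18.3817°, -99.5952°) → (-11086886.949, 2082274.613) m.
P2 (18.3682°, -100.0846°) → (-11141366.708, 2080691.061) m.

P1: x -11086890 m, y 2082270 m; P2: x -11141370 m, y 2080690 m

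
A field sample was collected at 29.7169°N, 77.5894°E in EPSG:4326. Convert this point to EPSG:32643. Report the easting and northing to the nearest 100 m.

E 750500 m, N 3290200 m

Zone 43 central meridian λ₀ = 6×43 − 183 = 75°; Δλ = +2.5894°.
Transverse Mercator on WGS84 with k₀ = 0.9996 gives E = 750491.120 m, N = 3290223.355 m.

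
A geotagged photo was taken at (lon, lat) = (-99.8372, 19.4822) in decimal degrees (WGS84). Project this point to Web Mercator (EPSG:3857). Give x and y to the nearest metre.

x -11113826 m, y 2211790 m

Web Mercator is spherical with R = a = 6378137 m.
x = R·λ = 6378137 × -1.742487856 = -11113826.266 m.
y = R·ln tan(π/4 + φ/2) = 6378137 × 0.346776847 = 2211790.241 m.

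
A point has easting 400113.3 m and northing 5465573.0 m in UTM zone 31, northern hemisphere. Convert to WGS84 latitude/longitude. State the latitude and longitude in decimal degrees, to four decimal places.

lat 49.3347°, lon 1.6251°

Zone 31N: λ₀ = 3°, k₀ = 0.9996, false easting 500000 m.
Meridian distance M = (N − FN)/k₀ = 5467760.1 m.
Inverse transverse Mercator on WGS84 gives φ = 49.33469973°, λ = 1.62509948°.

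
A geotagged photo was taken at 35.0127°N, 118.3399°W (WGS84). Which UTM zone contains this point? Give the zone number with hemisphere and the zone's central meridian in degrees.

UTM zone = ⌊(λ + 180)/6⌋ + 1; -118.3399° ∈ [-120°, -114°) → zone 11.
Hemisphere: N (φ ≥ 0).
Central meridian λ₀ = 6×11 − 183 = -117°.

Zone 11N, central meridian -117°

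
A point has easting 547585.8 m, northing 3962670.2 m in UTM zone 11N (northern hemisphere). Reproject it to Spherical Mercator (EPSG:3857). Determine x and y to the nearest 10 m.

x -12965750 m, y 4274100 m

Unproject from UTM 11N (λ₀ = -117°) → φ = 35.80699962°, λ = -116.47330031°.
Web Mercator (R = 6378137 m): x = -12965748.481 m, y = 4274097.210 m.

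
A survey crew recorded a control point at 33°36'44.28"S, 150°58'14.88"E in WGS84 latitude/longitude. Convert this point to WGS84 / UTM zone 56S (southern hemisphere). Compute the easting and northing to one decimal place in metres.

E 311745.4 m, N 6278984.2 m

Zone 56 central meridian λ₀ = 6×56 − 183 = 153°; Δλ = -2.0292°.
Transverse Mercator on WGS84 with k₀ = 0.9996 gives E = 311745.380 m, N = 6278984.210 m.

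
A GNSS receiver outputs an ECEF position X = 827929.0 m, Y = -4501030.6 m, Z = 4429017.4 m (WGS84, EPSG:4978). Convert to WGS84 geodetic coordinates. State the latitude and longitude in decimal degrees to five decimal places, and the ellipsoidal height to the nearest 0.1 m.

λ = atan2(Y, X) = -79.57740055°; p = √(X²+Y²) = 4576542.7 m.
Bowring's method on WGS84 (a = 6378137 m, b = 6356752.314 m) gives φ = 44.25380026°, h = 978.996 m.

lat 44.25380°, lon -79.57740°, h 979.0 m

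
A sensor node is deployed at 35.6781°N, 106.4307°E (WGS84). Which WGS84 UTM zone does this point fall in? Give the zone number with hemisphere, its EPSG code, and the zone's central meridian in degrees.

UTM zone = ⌊(λ + 180)/6⌋ + 1; 106.4307° ∈ [102°, 108°) → zone 48.
Hemisphere: N (φ ≥ 0).
Central meridian λ₀ = 6×48 − 183 = 105°.
EPSG code: 32648.

Zone 48N (EPSG:32648), central meridian 105°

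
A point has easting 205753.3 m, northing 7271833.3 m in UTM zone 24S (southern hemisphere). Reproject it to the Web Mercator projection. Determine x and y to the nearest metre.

Unproject from UTM 24S (λ₀ = -39°) → φ = -24.63969974°, λ = -41.90669966°.
Web Mercator (R = 6378137 m): x = -4665032.467 m, y = -2831554.324 m.

x -4665032 m, y -2831554 m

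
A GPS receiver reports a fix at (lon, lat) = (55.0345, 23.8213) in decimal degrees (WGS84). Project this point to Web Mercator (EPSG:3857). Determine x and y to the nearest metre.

Web Mercator is spherical with R = a = 6378137 m.
x = R·λ = 6378137 × 0.960533227 = 6126412.516 m.
y = R·ln tan(π/4 + φ/2) = 6378137 × 0.428283025 = 2731647.806 m.

x 6126413 m, y 2731648 m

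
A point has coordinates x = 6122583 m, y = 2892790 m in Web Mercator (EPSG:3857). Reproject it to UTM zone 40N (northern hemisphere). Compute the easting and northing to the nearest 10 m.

E 298390 m, N 2781800 m

Web Mercator inverse (R = 6378137 m) → φ = 25.13869647°, λ = 55.00009887°.
UTM 40N forward: E = 298391.348 m, N = 2781800.683 m.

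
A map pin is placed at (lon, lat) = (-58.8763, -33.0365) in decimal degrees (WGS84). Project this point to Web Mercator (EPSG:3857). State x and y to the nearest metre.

x -6554080 m, y -3900150 m

Web Mercator is spherical with R = a = 6378137 m.
x = R·λ = 6378137 × -1.027585286 = -6554079.736 m.
y = R·ln tan(π/4 + φ/2) = 6378137 × -0.611487293 = -3900149.731 m.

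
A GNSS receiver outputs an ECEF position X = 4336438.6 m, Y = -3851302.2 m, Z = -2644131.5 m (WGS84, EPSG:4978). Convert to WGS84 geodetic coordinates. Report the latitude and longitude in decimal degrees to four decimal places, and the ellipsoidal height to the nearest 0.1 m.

lat -24.6540°, lon -41.6091°, h -380.2 m

λ = atan2(Y, X) = -41.60910028°; p = √(X²+Y²) = 5799761.1 m.
Bowring's method on WGS84 (a = 6378137 m, b = 6356752.314 m) gives φ = -24.65399977°, h = -380.238 m.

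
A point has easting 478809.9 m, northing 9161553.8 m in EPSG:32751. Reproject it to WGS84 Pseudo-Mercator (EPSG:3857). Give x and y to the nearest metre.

Unproject from UTM 51S (λ₀ = 123°) → φ = -7.58519991°, λ = 122.80790044°.
Web Mercator (R = 6378137 m): x = 13670912.942 m, y = -846857.923 m.

x 13670913 m, y -846858 m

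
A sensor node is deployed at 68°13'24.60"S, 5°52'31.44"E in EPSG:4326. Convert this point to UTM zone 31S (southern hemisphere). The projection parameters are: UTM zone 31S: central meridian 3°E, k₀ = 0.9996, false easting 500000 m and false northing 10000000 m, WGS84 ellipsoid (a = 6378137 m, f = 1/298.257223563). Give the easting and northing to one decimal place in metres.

E 619008.9 m, N 2429443.2 m

Zone 31 central meridian λ₀ = 6×31 − 183 = 3°; Δλ = +2.8754°.
Transverse Mercator on WGS84 with k₀ = 0.9996 gives E = 619008.911 m, N = 2429443.220 m.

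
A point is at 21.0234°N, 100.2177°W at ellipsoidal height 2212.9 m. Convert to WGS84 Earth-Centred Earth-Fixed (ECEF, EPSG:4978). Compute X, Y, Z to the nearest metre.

WGS84: a = 6378137 m, e² = 0.006694380; N(φ) = a/√(1−e²sin²φ) = 6380886.393 m.
X = (N+h)·cosφ·cosλ = -1056918.111 m; Y = (N+h)·cosφ·sinλ = -5863709.849 m; Z = (N(1−e²)+h)·sinφ = 2274607.409 m.

X -1056918 m, Y -5863710 m, Z 2274607 m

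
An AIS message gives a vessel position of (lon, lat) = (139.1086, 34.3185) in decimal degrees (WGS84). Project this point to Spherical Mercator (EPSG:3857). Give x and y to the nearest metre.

x 15485499 m, y 4071649 m

Web Mercator is spherical with R = a = 6378137 m.
x = R·λ = 6378137 × 2.427903088 = 15485498.517 m.
y = R·ln tan(π/4 + φ/2) = 6378137 × 0.638375970 = 4071649.394 m.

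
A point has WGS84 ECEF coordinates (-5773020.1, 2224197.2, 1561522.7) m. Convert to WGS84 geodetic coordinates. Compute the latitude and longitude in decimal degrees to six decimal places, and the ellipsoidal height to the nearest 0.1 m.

lat 14.257200°, lon 158.929600°, h 3836.9 m

λ = atan2(Y, X) = 158.92960028°; p = √(X²+Y²) = 6186664.2 m.
Bowring's method on WGS84 (a = 6378137 m, b = 6356752.314 m) gives φ = 14.25720040°, h = 3836.890 m.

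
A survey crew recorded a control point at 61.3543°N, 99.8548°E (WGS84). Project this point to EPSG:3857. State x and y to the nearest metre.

Web Mercator is spherical with R = a = 6378137 m.
x = R·λ = 6378137 × 1.742795034 = 11115785.489 m.
y = R·ln tan(π/4 + φ/2) = 6378137 × 1.365231484 = 8707633.444 m.

x 11115785 m, y 8707633 m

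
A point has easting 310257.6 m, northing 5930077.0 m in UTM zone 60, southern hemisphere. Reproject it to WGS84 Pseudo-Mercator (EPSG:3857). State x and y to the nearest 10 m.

Unproject from UTM 60S (λ₀ = 177°) → φ = -36.75609975°, λ = 174.87439951°.
Web Mercator (R = 6378137 m): x = 19466929.107 m, y = -4405164.546 m.

x 19466930 m, y -4405160 m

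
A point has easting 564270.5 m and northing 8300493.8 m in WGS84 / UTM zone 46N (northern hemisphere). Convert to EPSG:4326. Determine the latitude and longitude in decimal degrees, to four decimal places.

lat 74.7822°, lon 95.1940°

Zone 46N: λ₀ = 93°, k₀ = 0.9996, false easting 500000 m.
Meridian distance M = (N − FN)/k₀ = 8303815.3 m.
Inverse transverse Mercator on WGS84 gives φ = 74.78219961°, λ = 95.19400156°.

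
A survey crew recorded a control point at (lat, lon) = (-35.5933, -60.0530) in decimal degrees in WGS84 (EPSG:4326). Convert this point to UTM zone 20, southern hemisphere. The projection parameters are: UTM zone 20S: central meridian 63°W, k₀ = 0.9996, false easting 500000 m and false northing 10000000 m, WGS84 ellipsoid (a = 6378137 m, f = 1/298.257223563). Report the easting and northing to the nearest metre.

E 767001 m, N 6057160 m

Zone 20 central meridian λ₀ = 6×20 − 183 = -63°; Δλ = +2.9470°.
Transverse Mercator on WGS84 with k₀ = 0.9996 gives E = 767001.427 m, N = 6057160.379 m.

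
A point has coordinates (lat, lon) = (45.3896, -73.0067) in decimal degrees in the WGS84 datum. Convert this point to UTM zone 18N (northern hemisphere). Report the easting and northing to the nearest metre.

E 656034 m, N 5028164 m

Zone 18 central meridian λ₀ = 6×18 − 183 = -75°; Δλ = +1.9933°.
Transverse Mercator on WGS84 with k₀ = 0.9996 gives E = 656033.821 m, N = 5028164.115 m.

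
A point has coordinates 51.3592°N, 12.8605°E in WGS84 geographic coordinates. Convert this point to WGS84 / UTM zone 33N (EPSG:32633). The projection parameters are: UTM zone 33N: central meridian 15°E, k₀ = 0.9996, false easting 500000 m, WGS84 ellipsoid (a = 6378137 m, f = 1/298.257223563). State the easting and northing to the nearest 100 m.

E 351000 m, N 5691900 m

Zone 33 central meridian λ₀ = 6×33 − 183 = 15°; Δλ = -2.1395°.
Transverse Mercator on WGS84 with k₀ = 0.9996 gives E = 351041.881 m, N = 5691943.257 m.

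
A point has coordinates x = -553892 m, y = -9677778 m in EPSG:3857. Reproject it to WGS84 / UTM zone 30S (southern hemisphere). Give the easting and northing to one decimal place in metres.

E 407758.8 m, N 2760878.4 m

Web Mercator inverse (R = 6378137 m) → φ = -65.26220187°, λ = -4.97569649°.
UTM 30S forward: E = 407758.848 m, N = 2760878.426 m.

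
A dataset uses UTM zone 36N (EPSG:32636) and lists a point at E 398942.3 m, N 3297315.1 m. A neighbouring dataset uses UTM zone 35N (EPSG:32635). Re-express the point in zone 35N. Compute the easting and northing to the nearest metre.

UTM 36N → geographic: φ = 29.80209974°, λ = 31.95430015°.
UTM 35N (λ₀ = 27°) forward: E = 979080.066 m, N = 3307167.364 m.

E 979080 m, N 3307167 m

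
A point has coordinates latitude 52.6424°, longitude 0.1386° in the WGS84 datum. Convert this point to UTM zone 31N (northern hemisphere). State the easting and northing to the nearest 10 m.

Zone 31 central meridian λ₀ = 6×31 − 183 = 3°; Δλ = -2.8614°.
Transverse Mercator on WGS84 with k₀ = 0.9996 gives E = 306408.737 m, N = 5836335.490 m.

E 306410 m, N 5836340 m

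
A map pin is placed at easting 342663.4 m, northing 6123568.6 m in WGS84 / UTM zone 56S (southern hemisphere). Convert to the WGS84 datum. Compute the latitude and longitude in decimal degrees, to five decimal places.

lat -35.01830°, lon 151.27550°

Zone 56S: λ₀ = 153°, k₀ = 0.9996, false easting 500000 m, false northing 10000000 m.
Meridian distance M = (N − FN)/k₀ = -3877982.6 m.
Inverse transverse Mercator on WGS84 gives φ = -35.01829974°, λ = 151.27550018°.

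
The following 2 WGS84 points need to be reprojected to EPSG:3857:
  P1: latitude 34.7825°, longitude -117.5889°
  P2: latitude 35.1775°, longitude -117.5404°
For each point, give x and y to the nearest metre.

Web Mercator: x = R·λ, y = R·ln tan(π/4+φ/2), R = 6378137 m.
P1 (34.7825°, -117.5889°) → (-13089936.471, 4134362.905) m.
P2 (35.1775°, -117.5404°) → (-13084537.476, 4188028.924) m.

P1: x -13089936 m, y 4134363 m; P2: x -13084537 m, y 4188029 m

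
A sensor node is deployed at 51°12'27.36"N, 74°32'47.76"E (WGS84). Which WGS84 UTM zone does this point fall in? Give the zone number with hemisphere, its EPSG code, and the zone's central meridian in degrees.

UTM zone = ⌊(λ + 180)/6⌋ + 1; 74.5466° ∈ [72°, 78°) → zone 43.
Hemisphere: N (φ ≥ 0).
Central meridian λ₀ = 6×43 − 183 = 75°.
EPSG code: 32643.

Zone 43N (EPSG:32643), central meridian 75°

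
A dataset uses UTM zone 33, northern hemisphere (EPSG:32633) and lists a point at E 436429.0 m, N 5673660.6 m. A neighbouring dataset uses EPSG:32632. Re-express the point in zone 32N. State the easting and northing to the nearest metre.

UTM 33N → geographic: φ = 51.21079979°, λ = 14.08989957°.
UTM 32N (λ₀ = 9°) forward: E = 855434.707 m, N = 5685587.315 m.

E 855435 m, N 5685587 m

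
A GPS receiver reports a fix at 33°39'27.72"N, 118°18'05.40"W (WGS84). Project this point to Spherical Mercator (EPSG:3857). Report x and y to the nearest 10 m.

Web Mercator is spherical with R = a = 6378137 m.
x = R·λ = 6378137 × -2.064750685 = -13169262.740 m.
y = R·ln tan(π/4 + φ/2) = 6378137 × 0.624466296 = 3982931.587 m.

x -13169260 m, y 3982930 m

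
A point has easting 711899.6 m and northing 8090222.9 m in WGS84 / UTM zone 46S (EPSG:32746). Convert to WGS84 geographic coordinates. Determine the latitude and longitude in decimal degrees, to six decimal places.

Zone 46S: λ₀ = 93°, k₀ = 0.9996, false easting 500000 m, false northing 10000000 m.
Meridian distance M = (N − FN)/k₀ = -1910541.3 m.
Inverse transverse Mercator on WGS84 gives φ = -17.26330009°, λ = 94.99319976°.

lat -17.263300°, lon 94.993200°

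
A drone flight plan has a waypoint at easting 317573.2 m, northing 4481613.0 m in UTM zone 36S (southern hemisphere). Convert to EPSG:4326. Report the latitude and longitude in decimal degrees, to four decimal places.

lat -49.7902°, lon 30.4654°

Zone 36S: λ₀ = 33°, k₀ = 0.9996, false easting 500000 m, false northing 10000000 m.
Meridian distance M = (N − FN)/k₀ = -5520595.2 m.
Inverse transverse Mercator on WGS84 gives φ = -49.79019986°, λ = 30.46539954°.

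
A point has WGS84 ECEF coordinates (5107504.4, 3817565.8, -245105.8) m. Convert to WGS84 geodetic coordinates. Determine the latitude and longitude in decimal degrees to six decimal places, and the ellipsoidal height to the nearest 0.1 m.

λ = atan2(Y, X) = 36.77600032°; p = √(X²+Y²) = 6376551.6 m.
Bowring's method on WGS84 (a = 6378137 m, b = 6356752.314 m) gives φ = -2.21610003°, h = 3155.296 m.

lat -2.216100°, lon 36.776000°, h 3155.3 m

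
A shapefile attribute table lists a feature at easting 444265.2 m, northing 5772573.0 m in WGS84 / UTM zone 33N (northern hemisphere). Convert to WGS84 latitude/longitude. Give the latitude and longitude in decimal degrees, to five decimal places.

lat 52.10090°, lon 14.18630°

Zone 33N: λ₀ = 15°, k₀ = 0.9996, false easting 500000 m.
Meridian distance M = (N − FN)/k₀ = 5774883.0 m.
Inverse transverse Mercator on WGS84 gives φ = 52.10090000°, λ = 14.18630017°.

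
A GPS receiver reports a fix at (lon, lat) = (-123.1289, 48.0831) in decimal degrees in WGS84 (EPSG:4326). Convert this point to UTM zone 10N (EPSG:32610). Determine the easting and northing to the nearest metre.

E 490400 m, N 5325545 m

Zone 10 central meridian λ₀ = 6×10 − 183 = -123°; Δλ = -0.1289°.
Transverse Mercator on WGS84 with k₀ = 0.9996 gives E = 490400.092 m, N = 5325544.547 m.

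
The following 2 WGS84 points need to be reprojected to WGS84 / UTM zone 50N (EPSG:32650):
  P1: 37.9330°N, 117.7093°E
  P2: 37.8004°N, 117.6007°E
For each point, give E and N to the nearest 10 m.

UTM zone 50N: λ₀ = 117°, k₀ = 0.9996.
P1 (37.9330°, 117.7093°) → (562331.653, 4198618.460) m.
P2 (37.8004°, 117.6007°) → (552882.723, 4183839.275) m.

P1: E 562330 m, N 4198620 m; P2: E 552880 m, N 4183840 m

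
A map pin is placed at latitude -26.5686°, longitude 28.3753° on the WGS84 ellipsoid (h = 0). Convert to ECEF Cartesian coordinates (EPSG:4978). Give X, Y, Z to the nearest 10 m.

WGS84: a = 6378137 m, e² = 0.006694380; N(φ) = a/√(1−e²sin²φ) = 6382412.120 m.
X = (N+h)·cosφ·cosλ = 5022578.897 m; Y = (N+h)·cosφ·sinλ = 2712900.705 m; Z = (N(1−e²)+h)·sinφ = -2835544.904 m.

X 5022580 m, Y 2712900 m, Z -2835540 m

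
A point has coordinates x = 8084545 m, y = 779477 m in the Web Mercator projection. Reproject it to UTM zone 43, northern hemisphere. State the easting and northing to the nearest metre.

E 237564 m, N 772730 m

Web Mercator inverse (R = 6378137 m) → φ = 6.98479573°, λ = 72.62470339°.
UTM 43N forward: E = 237564.115 m, N = 772729.894 m.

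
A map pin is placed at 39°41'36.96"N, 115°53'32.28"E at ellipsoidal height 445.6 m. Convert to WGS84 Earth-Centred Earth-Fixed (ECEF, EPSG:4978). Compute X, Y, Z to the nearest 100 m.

X -2146200 m, Y 4421500 m, Z 4052200 m

WGS84: a = 6378137 m, e² = 0.006694380; N(φ) = a/√(1−e²sin²φ) = 6386863.377 m.
X = (N+h)·cosφ·cosλ = -2146220.384 m; Y = (N+h)·cosφ·sinλ = 4421478.578 m; Z = (N(1−e²)+h)·sinφ = 4052150.907 m.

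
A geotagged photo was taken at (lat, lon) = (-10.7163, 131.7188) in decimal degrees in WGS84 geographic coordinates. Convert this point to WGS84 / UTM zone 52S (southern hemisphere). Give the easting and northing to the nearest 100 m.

Zone 52 central meridian λ₀ = 6×52 − 183 = 129°; Δλ = +2.7188°.
Transverse Mercator on WGS84 with k₀ = 0.9996 gives E = 797397.165 m, N = 8814076.341 m.

E 797400 m, N 8814100 m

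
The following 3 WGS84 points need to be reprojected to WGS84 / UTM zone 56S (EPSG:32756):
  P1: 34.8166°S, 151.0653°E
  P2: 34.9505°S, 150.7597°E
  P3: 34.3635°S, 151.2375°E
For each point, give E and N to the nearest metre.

UTM zone 56S: λ₀ = 153°, k₀ = 0.9996.
P1 (-34.8166°, 151.0653°) → (323050.618, 6145588.881) m.
P2 (-34.9505°, 150.7597°) → (295427.821, 6130154.426) m.
P3 (-34.3635°, 151.2375°) → (337924.166, 6196131.341) m.

P1: E 323051 m, N 6145589 m; P2: E 295428 m, N 6130154 m; P3: E 337924 m, N 6196131 m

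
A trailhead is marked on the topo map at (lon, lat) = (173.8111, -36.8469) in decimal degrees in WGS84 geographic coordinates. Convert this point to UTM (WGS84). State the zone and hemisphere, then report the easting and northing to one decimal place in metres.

Zone 59S: E 750649.7 m, N 5918422.3 m

Longitude 173.8111° lies in the 6° band [168°, 174°), giving zone 59; latitude is south of the equator, so 59S.
Zone 59 central meridian λ₀ = 6×59 − 183 = 171°; Δλ = +2.8111°.
Transverse Mercator on WGS84 with k₀ = 0.9996 gives E = 750649.691 m, N = 5918422.279 m.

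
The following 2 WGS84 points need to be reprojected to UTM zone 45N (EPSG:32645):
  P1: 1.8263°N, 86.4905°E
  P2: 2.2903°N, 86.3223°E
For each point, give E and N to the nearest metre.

UTM zone 45N: λ₀ = 87°, k₀ = 0.9996.
P1 (1.8263°, 86.4905°) → (443333.262, 201869.739) m.
P2 (2.2903°, 86.3223°) → (424647.032, 253166.128) m.

P1: E 443333 m, N 201870 m; P2: E 424647 m, N 253166 m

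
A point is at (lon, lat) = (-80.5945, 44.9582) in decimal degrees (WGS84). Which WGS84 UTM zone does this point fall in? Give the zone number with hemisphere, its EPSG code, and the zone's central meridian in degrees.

UTM zone = ⌊(λ + 180)/6⌋ + 1; -80.5945° ∈ [-84°, -78°) → zone 17.
Hemisphere: N (φ ≥ 0).
Central meridian λ₀ = 6×17 − 183 = -81°.
EPSG code: 32617.

Zone 17N (EPSG:32617), central meridian -81°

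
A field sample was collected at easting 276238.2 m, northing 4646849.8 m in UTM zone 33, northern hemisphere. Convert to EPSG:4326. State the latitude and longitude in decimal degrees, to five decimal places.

lat 41.94190°, lon 12.30070°

Zone 33N: λ₀ = 15°, k₀ = 0.9996, false easting 500000 m.
Meridian distance M = (N − FN)/k₀ = 4648709.3 m.
Inverse transverse Mercator on WGS84 gives φ = 41.94189993°, λ = 12.30070009°.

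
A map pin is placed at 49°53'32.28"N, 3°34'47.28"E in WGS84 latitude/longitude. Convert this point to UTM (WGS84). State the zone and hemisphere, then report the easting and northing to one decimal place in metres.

Longitude 3.5798° lies in the 6° band [0°, 6°), giving zone 31; latitude is north of the equator, so 31N.
Zone 31 central meridian λ₀ = 6×31 − 183 = 3°; Δλ = +0.5798°.
Transverse Mercator on WGS84 with k₀ = 0.9996 gives E = 541645.202 m, N = 5526817.399 m.

Zone 31N: E 541645.2 m, N 5526817.4 m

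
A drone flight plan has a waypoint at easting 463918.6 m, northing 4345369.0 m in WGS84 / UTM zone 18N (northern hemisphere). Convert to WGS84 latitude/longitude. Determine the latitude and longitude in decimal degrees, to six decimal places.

Zone 18N: λ₀ = -75°, k₀ = 0.9996, false easting 500000 m.
Meridian distance M = (N − FN)/k₀ = 4347107.8 m.
Inverse transverse Mercator on WGS84 gives φ = 39.25689992°, λ = -75.41819976°.

lat 39.256900°, lon -75.418200°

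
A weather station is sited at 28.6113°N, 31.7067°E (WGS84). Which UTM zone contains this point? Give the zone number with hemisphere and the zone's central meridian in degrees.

Zone 36N, central meridian 33°

UTM zone = ⌊(λ + 180)/6⌋ + 1; 31.7067° ∈ [30°, 36°) → zone 36.
Hemisphere: N (φ ≥ 0).
Central meridian λ₀ = 6×36 − 183 = 33°.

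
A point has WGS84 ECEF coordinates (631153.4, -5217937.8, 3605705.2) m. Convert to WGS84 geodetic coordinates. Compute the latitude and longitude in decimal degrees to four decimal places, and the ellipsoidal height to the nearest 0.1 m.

lat 34.6306°, lon -83.1031°, h 2609.4 m

λ = atan2(Y, X) = -83.10310006°; p = √(X²+Y²) = 5255970.8 m.
Bowring's method on WGS84 (a = 6378137 m, b = 6356752.314 m) gives φ = 34.63059975°, h = 2609.381 m.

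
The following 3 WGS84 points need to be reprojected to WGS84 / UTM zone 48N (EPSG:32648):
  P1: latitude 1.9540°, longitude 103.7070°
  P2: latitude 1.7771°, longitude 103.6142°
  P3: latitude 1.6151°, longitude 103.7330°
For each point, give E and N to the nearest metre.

UTM zone 48N: λ₀ = 105°, k₀ = 0.9996.
P1 (1.9540°, 103.7070°) → (356192.315, 216031.886) m.
P2 (1.7771°, 103.6142°) → (345853.725, 196481.396) m.
P3 (1.6151°, 103.7330°) → (359058.711, 178561.480) m.

P1: E 356192 m, N 216032 m; P2: E 345854 m, N 196481 m; P3: E 359059 m, N 178561 m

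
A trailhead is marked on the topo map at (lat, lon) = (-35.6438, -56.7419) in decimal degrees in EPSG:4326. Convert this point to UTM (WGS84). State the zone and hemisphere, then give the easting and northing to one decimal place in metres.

Longitude -56.7419° lies in the 6° band [-60°, -54°), giving zone 21; latitude is south of the equator, so 21S.
Zone 21 central meridian λ₀ = 6×21 − 183 = -57°; Δλ = +0.2581°.
Transverse Mercator on WGS84 with k₀ = 0.9996 gives E = 523366.122 m, N = 6055527.490 m.

Zone 21S: E 523366.1 m, N 6055527.5 m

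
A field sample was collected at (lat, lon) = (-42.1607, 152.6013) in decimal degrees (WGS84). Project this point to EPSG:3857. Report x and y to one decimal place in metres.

Web Mercator is spherical with R = a = 6378137 m.
x = R·λ = 6378137 × 2.663395128 = 16987499.010 m.
y = R·ln tan(π/4 + φ/2) = 6378137 × -0.812946163 = -5185082.003 m.

x 16987499.0 m, y -5185082.0 m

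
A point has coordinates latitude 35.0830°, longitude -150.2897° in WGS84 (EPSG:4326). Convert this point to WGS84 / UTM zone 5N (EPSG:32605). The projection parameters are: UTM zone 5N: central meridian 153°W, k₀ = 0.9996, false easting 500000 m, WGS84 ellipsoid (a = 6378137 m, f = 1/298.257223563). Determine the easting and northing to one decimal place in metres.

E 747100.9 m, N 3885608.1 m

Zone 5 central meridian λ₀ = 6×5 − 183 = -153°; Δλ = +2.7103°.
Transverse Mercator on WGS84 with k₀ = 0.9996 gives E = 747100.888 m, N = 3885608.126 m.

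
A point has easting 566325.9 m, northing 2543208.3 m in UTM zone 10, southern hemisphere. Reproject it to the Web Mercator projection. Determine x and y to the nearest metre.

Unproject from UTM 10S (λ₀ = -123°) → φ = -67.22060041°, λ = -121.46479889°.
Web Mercator (R = 6378137 m): x = -13521399.562 m, y = -10219194.817 m.

x -13521400 m, y -10219195 m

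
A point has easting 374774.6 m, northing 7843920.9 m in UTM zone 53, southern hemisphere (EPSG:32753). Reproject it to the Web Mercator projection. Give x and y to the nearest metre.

Unproject from UTM 53S (λ₀ = 135°) → φ = -19.49540012°, λ = 133.80670029°.
Web Mercator (R = 6378137 m): x = 14895293.741 m, y = -2213348.976 m.

x 14895294 m, y -2213349 m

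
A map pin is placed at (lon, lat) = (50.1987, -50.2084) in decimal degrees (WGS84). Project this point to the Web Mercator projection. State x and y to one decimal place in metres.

x 5588093.7 m, y -6482445.6 m

Web Mercator is spherical with R = a = 6378137 m.
x = R·λ = 6378137 × 0.876132595 = 5588093.722 m.
y = R·ln tan(π/4 + φ/2) = 6378137 × -1.016354083 = -6482445.579 m.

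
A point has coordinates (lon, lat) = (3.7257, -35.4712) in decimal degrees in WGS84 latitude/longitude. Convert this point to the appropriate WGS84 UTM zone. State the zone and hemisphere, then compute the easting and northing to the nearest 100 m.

Longitude 3.7257° lies in the 6° band [0°, 6°), giving zone 31; latitude is south of the equator, so 31S.
Zone 31 central meridian λ₀ = 6×31 − 183 = 3°; Δλ = +0.7257°.
Transverse Mercator on WGS84 with k₀ = 0.9996 gives E = 565840.047 m, N = 6074458.644 m.

Zone 31S: E 565800 m, N 6074500 m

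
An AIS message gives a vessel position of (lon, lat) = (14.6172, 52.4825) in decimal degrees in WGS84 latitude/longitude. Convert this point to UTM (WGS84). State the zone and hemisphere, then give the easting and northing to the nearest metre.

Zone 33N: E 474004 m, N 5814774 m

Longitude 14.6172° lies in the 6° band [12°, 18°), giving zone 33; latitude is north of the equator, so 33N.
Zone 33 central meridian λ₀ = 6×33 − 183 = 15°; Δλ = -0.3828°.
Transverse Mercator on WGS84 with k₀ = 0.9996 gives E = 474004.094 m, N = 5814774.324 m.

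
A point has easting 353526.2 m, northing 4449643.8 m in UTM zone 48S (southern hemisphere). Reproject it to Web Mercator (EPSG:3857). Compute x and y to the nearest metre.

Unproject from UTM 48S (λ₀ = 105°) → φ = -50.08739976°, λ = 102.95240031°.
Web Mercator (R = 6378137 m): x = 11460608.778 m, y = -6461425.721 m.

x 11460609 m, y -6461426 m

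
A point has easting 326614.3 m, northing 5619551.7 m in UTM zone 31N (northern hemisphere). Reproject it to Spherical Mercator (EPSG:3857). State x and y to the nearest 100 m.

Unproject from UTM 31N (λ₀ = 3°) → φ = 50.70189960°, λ = 0.54459943°.
Web Mercator (R = 6378137 m): x = 60624.532 m, y = 6568731.652 m.

x 60600 m, y 6568700 m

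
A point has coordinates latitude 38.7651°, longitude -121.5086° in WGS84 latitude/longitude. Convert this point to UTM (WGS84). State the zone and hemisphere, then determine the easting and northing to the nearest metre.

Zone 10N: E 629572 m, N 4291766 m

Longitude -121.5086° lies in the 6° band [-126°, -120°), giving zone 10; latitude is north of the equator, so 10N.
Zone 10 central meridian λ₀ = 6×10 − 183 = -123°; Δλ = +1.4914°.
Transverse Mercator on WGS84 with k₀ = 0.9996 gives E = 629572.053 m, N = 4291766.022 m.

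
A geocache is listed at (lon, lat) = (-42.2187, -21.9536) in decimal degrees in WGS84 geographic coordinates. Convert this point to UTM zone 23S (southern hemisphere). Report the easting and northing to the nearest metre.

Zone 23 central meridian λ₀ = 6×23 − 183 = -45°; Δλ = +2.7813°.
Transverse Mercator on WGS84 with k₀ = 0.9996 gives E = 787263.275 m, N = 7569700.817 m.

E 787263 m, N 7569701 m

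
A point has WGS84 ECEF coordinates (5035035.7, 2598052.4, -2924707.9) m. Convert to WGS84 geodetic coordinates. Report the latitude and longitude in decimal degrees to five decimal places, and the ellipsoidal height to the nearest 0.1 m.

λ = atan2(Y, X) = 27.29350020°; p = √(X²+Y²) = 5665815.1 m.
Bowring's method on WGS84 (a = 6378137 m, b = 6356752.314 m) gives φ = -27.45999979°, h = 2537.188 m.

lat -27.46000°, lon 27.29350°, h 2537.2 m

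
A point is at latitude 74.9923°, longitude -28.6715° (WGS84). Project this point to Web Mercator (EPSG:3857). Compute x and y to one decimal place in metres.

Web Mercator is spherical with R = a = 6378137 m.
x = R·λ = 6378137 × -0.500412076 = -3191696.780 m.
y = R·ln tan(π/4 + φ/2) = 6378137 × 2.027070308 = 12928932.130 m.

x -3191696.8 m, y 12928932.1 m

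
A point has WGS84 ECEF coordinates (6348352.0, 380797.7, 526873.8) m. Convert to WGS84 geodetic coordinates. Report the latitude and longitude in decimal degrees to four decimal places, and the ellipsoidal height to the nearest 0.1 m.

lat 4.7676°, lon 3.4327°, h 3559.2 m

λ = atan2(Y, X) = 3.43270031°; p = √(X²+Y²) = 6359762.6 m.
Bowring's method on WGS84 (a = 6378137 m, b = 6356752.314 m) gives φ = 4.76760031°, h = 3559.155 m.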